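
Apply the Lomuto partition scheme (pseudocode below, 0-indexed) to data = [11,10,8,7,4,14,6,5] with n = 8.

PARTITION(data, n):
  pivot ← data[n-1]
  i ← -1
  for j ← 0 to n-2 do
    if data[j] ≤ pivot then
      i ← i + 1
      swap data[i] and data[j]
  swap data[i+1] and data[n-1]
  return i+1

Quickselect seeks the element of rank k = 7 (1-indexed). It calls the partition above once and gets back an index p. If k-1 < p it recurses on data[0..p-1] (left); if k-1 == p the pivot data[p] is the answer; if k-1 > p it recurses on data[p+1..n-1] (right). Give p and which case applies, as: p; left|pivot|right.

1; right

pivot = data[7] = 5; i = -1
j=0: data[0]=11 > 5 → no swap
j=1: data[1]=10 > 5 → no swap
j=2: data[2]=8 > 5 → no swap
j=3: data[3]=7 > 5 → no swap
j=4: data[4]=4 ≤ 5 → i=0, swap data[0],data[4] → [4,10,8,7,11,14,6,5]
j=5: data[5]=14 > 5 → no swap
j=6: data[6]=6 > 5 → no swap
final swap data[1],data[7] → [4,5,8,7,11,14,6,10]; return 1
p = 1; k-1 = 6 > 1 ⇒ right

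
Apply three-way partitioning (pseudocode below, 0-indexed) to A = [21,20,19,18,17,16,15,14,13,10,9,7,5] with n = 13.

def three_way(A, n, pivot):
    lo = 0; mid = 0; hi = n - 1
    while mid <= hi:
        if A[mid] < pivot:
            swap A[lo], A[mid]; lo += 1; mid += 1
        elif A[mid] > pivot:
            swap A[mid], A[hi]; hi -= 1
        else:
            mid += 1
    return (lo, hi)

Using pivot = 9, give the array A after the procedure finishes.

[5,7,9,17,16,15,14,13,10,18,19,20,21]

pivot = 9; lo=0, mid=0, hi=12
A[mid]=21>9: swap A[0],A[12]; hi=11 → [5,20,19,18,17,16,15,14,13,10,9,7,21]
A[mid]=5<9: swap A[0],A[0]; lo=1,mid=1 → [5,20,19,18,17,16,15,14,13,10,9,7,21]
A[mid]=20>9: swap A[1],A[11]; hi=10 → [5,7,19,18,17,16,15,14,13,10,9,20,21]
A[mid]=7<9: swap A[1],A[1]; lo=2,mid=2 → [5,7,19,18,17,16,15,14,13,10,9,20,21]
A[mid]=19>9: swap A[2],A[10]; hi=9 → [5,7,9,18,17,16,15,14,13,10,19,20,21]
A[mid]=9=9: mid=3
A[mid]=18>9: swap A[3],A[9]; hi=8 → [5,7,9,10,17,16,15,14,13,18,19,20,21]
A[mid]=10>9: swap A[3],A[8]; hi=7 → [5,7,9,13,17,16,15,14,10,18,19,20,21]
A[mid]=13>9: swap A[3],A[7]; hi=6 → [5,7,9,14,17,16,15,13,10,18,19,20,21]
A[mid]=14>9: swap A[3],A[6]; hi=5 → [5,7,9,15,17,16,14,13,10,18,19,20,21]
A[mid]=15>9: swap A[3],A[5]; hi=4 → [5,7,9,16,17,15,14,13,10,18,19,20,21]
A[mid]=16>9: swap A[3],A[4]; hi=3 → [5,7,9,17,16,15,14,13,10,18,19,20,21]
A[mid]=17>9: swap A[3],A[3]; hi=2 → [5,7,9,17,16,15,14,13,10,18,19,20,21]
end: lo=2, hi=2; A = [5,7,9,17,16,15,14,13,10,18,19,20,21]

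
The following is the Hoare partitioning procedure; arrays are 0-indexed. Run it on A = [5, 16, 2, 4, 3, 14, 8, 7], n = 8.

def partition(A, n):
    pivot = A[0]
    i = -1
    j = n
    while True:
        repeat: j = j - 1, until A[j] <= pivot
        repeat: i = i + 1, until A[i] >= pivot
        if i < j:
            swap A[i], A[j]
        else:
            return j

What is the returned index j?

2

pivot = A[0] = 5; i = -1, j = 8
j→4 (A[4]=3≤5), i→0 (A[0]=5≥5); i<j, swap → [3, 16, 2, 4, 5, 14, 8, 7]
j→3 (A[3]=4≤5), i→1 (A[1]=16≥5); i<j, swap → [3, 4, 2, 16, 5, 14, 8, 7]
j→2, i→3; i≥j, return j=2. A = [3, 4, 2, 16, 5, 14, 8, 7]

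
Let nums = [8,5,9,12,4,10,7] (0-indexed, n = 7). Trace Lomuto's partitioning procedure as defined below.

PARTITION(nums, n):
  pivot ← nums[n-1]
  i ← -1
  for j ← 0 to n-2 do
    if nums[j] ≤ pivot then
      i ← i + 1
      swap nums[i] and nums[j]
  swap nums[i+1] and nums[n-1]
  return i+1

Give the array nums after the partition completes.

pivot=7, i=-1
j=0: 8>7, skip
j=1: 5≤7, i=0, swap(0,1) ⇒ [5,8,9,12,4,10,7]
j=2: 9>7, skip
j=3: 12>7, skip
j=4: 4≤7, i=1, swap(1,4) ⇒ [5,4,9,12,8,10,7]
j=5: 10>7, skip
swap(2,6) ⇒ [5,4,7,12,8,10,9]; return 2

[5,4,7,12,8,10,9]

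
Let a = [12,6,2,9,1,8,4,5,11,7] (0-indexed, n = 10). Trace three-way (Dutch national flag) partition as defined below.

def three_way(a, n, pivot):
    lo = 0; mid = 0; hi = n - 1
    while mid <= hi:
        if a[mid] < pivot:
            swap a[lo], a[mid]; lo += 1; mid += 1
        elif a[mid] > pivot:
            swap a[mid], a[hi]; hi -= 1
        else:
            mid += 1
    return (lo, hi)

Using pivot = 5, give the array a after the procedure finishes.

[4,2,1,5,8,9,6,11,7,12]

lo=0 mid=0 hi=9
12>5: swap(0,9), hi=8 ⇒ [7,6,2,9,1,8,4,5,11,12]
7>5: swap(0,8), hi=7 ⇒ [11,6,2,9,1,8,4,5,7,12]
11>5: swap(0,7), hi=6 ⇒ [5,6,2,9,1,8,4,11,7,12]
5=5: mid=1
6>5: swap(1,6), hi=5 ⇒ [5,4,2,9,1,8,6,11,7,12]
4<5: swap(0,1), lo=1 mid=2 ⇒ [4,5,2,9,1,8,6,11,7,12]
2<5: swap(1,2), lo=2 mid=3 ⇒ [4,2,5,9,1,8,6,11,7,12]
9>5: swap(3,5), hi=4 ⇒ [4,2,5,8,1,9,6,11,7,12]
8>5: swap(3,4), hi=3 ⇒ [4,2,5,1,8,9,6,11,7,12]
1<5: swap(2,3), lo=3 mid=4 ⇒ [4,2,1,5,8,9,6,11,7,12]
done. lo=3 hi=3; a=[4,2,1,5,8,9,6,11,7,12]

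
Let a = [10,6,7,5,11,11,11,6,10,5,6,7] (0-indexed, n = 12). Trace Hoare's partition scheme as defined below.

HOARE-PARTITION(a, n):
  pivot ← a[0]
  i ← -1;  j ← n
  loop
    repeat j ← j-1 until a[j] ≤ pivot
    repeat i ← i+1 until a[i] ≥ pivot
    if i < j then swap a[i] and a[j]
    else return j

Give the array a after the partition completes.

pivot = a[0] = 10; i = -1, j = 12
j→11 (a[11]=7≤10), i→0 (a[0]=10≥10); i<j, swap → [7,6,7,5,11,11,11,6,10,5,6,10]
j→10 (a[10]=6≤10), i→4 (a[4]=11≥10); i<j, swap → [7,6,7,5,6,11,11,6,10,5,11,10]
j→9 (a[9]=5≤10), i→5 (a[5]=11≥10); i<j, swap → [7,6,7,5,6,5,11,6,10,11,11,10]
j→8 (a[8]=10≤10), i→6 (a[6]=11≥10); i<j, swap → [7,6,7,5,6,5,10,6,11,11,11,10]
j→7, i→8; i≥j, return j=7. a = [7,6,7,5,6,5,10,6,11,11,11,10]

[7,6,7,5,6,5,10,6,11,11,11,10]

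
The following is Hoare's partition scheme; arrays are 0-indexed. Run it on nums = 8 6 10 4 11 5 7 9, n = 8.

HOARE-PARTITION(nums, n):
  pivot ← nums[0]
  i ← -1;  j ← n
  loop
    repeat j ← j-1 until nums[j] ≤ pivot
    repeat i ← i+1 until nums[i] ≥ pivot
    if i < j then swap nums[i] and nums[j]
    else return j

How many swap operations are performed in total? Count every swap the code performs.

2

pivot=8
j stops at 6 (7), i stops at 0 (8); swap ⇒ 7 6 10 4 11 5 8 9
j stops at 5 (5), i stops at 2 (10); swap ⇒ 7 6 5 4 11 10 8 9
j stops at 3, i stops at 4; i≥j ⇒ return 3. nums=7 6 5 4 11 10 8 9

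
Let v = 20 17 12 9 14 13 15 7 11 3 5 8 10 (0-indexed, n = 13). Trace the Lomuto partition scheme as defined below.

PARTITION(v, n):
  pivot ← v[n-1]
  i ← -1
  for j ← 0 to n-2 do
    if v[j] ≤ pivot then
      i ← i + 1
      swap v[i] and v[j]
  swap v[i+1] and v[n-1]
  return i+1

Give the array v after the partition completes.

pivot = v[12] = 10; i = -1
j=0: v[0]=20 > 10 → no swap
j=1: v[1]=17 > 10 → no swap
j=2: v[2]=12 > 10 → no swap
j=3: v[3]=9 ≤ 10 → i=0, swap v[0],v[3] → 9 17 12 20 14 13 15 7 11 3 5 8 10
j=4: v[4]=14 > 10 → no swap
j=5: v[5]=13 > 10 → no swap
j=6: v[6]=15 > 10 → no swap
j=7: v[7]=7 ≤ 10 → i=1, swap v[1],v[7] → 9 7 12 20 14 13 15 17 11 3 5 8 10
j=8: v[8]=11 > 10 → no swap
j=9: v[9]=3 ≤ 10 → i=2, swap v[2],v[9] → 9 7 3 20 14 13 15 17 11 12 5 8 10
j=10: v[10]=5 ≤ 10 → i=3, swap v[3],v[10] → 9 7 3 5 14 13 15 17 11 12 20 8 10
j=11: v[11]=8 ≤ 10 → i=4, swap v[4],v[11] → 9 7 3 5 8 13 15 17 11 12 20 14 10
final swap v[5],v[12] → 9 7 3 5 8 10 15 17 11 12 20 14 13; return 5

9 7 3 5 8 10 15 17 11 12 20 14 13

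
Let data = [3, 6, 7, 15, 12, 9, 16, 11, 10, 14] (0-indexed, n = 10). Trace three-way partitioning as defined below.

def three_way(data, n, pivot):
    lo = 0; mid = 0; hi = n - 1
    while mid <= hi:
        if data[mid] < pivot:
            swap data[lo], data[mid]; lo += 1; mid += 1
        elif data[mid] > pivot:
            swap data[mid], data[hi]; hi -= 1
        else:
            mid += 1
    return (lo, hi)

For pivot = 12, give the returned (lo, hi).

lo=0 mid=0 hi=9
3<12: swap(0,0), lo=1 mid=1 ⇒ [3, 6, 7, 15, 12, 9, 16, 11, 10, 14]
6<12: swap(1,1), lo=2 mid=2 ⇒ [3, 6, 7, 15, 12, 9, 16, 11, 10, 14]
7<12: swap(2,2), lo=3 mid=3 ⇒ [3, 6, 7, 15, 12, 9, 16, 11, 10, 14]
15>12: swap(3,9), hi=8 ⇒ [3, 6, 7, 14, 12, 9, 16, 11, 10, 15]
14>12: swap(3,8), hi=7 ⇒ [3, 6, 7, 10, 12, 9, 16, 11, 14, 15]
10<12: swap(3,3), lo=4 mid=4 ⇒ [3, 6, 7, 10, 12, 9, 16, 11, 14, 15]
12=12: mid=5
9<12: swap(4,5), lo=5 mid=6 ⇒ [3, 6, 7, 10, 9, 12, 16, 11, 14, 15]
16>12: swap(6,7), hi=6 ⇒ [3, 6, 7, 10, 9, 12, 11, 16, 14, 15]
11<12: swap(5,6), lo=6 mid=7 ⇒ [3, 6, 7, 10, 9, 11, 12, 16, 14, 15]
done. lo=6 hi=6; data=[3, 6, 7, 10, 9, 11, 12, 16, 14, 15]

(6, 6)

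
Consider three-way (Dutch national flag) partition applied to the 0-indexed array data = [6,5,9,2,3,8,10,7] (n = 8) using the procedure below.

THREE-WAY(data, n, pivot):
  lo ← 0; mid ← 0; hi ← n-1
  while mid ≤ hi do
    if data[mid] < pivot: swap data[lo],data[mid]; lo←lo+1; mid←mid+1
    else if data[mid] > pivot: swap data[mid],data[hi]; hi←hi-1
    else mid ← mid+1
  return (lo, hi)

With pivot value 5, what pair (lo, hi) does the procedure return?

pivot = 5; lo=0, mid=0, hi=7
data[mid]=6>5: swap data[0],data[7]; hi=6 → [7,5,9,2,3,8,10,6]
data[mid]=7>5: swap data[0],data[6]; hi=5 → [10,5,9,2,3,8,7,6]
data[mid]=10>5: swap data[0],data[5]; hi=4 → [8,5,9,2,3,10,7,6]
data[mid]=8>5: swap data[0],data[4]; hi=3 → [3,5,9,2,8,10,7,6]
data[mid]=3<5: swap data[0],data[0]; lo=1,mid=1 → [3,5,9,2,8,10,7,6]
data[mid]=5=5: mid=2
data[mid]=9>5: swap data[2],data[3]; hi=2 → [3,5,2,9,8,10,7,6]
data[mid]=2<5: swap data[1],data[2]; lo=2,mid=3 → [3,2,5,9,8,10,7,6]
end: lo=2, hi=2; data = [3,2,5,9,8,10,7,6]

(2, 2)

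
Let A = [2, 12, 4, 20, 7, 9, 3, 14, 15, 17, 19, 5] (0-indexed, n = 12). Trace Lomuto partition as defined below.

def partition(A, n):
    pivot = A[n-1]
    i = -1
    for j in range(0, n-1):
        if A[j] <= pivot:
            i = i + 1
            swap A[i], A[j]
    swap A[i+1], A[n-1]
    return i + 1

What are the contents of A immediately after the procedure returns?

[2, 4, 3, 5, 7, 9, 12, 14, 15, 17, 19, 20]

pivot=5, i=-1
j=0: 2≤5, i=0, swap(0,0) ⇒ [2, 12, 4, 20, 7, 9, 3, 14, 15, 17, 19, 5]
j=1: 12>5, skip
j=2: 4≤5, i=1, swap(1,2) ⇒ [2, 4, 12, 20, 7, 9, 3, 14, 15, 17, 19, 5]
j=3: 20>5, skip
j=4: 7>5, skip
j=5: 9>5, skip
j=6: 3≤5, i=2, swap(2,6) ⇒ [2, 4, 3, 20, 7, 9, 12, 14, 15, 17, 19, 5]
j=7: 14>5, skip
j=8: 15>5, skip
j=9: 17>5, skip
j=10: 19>5, skip
swap(3,11) ⇒ [2, 4, 3, 5, 7, 9, 12, 14, 15, 17, 19, 20]; return 3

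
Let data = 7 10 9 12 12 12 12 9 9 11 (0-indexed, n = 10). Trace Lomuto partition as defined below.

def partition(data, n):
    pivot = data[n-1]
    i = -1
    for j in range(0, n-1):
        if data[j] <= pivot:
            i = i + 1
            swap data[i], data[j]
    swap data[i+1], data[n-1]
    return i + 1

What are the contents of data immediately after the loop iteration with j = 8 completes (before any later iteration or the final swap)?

pivot = data[9] = 11; i = -1
j=0: data[0]=7 ≤ 11 → i=0, swap data[0],data[0] (no change) → 7 10 9 12 12 12 12 9 9 11
j=1: data[1]=10 ≤ 11 → i=1, swap data[1],data[1] (no change) → 7 10 9 12 12 12 12 9 9 11
j=2: data[2]=9 ≤ 11 → i=2, swap data[2],data[2] (no change) → 7 10 9 12 12 12 12 9 9 11
j=3: data[3]=12 > 11 → no swap
j=4: data[4]=12 > 11 → no swap
j=5: data[5]=12 > 11 → no swap
j=6: data[6]=12 > 11 → no swap
j=7: data[7]=9 ≤ 11 → i=3, swap data[3],data[7] → 7 10 9 9 12 12 12 12 9 11
j=8: data[8]=9 ≤ 11 → i=4, swap data[4],data[8] → 7 10 9 9 9 12 12 12 12 11
(after j=8) data = 7 10 9 9 9 12 12 12 12 11

7 10 9 9 9 12 12 12 12 11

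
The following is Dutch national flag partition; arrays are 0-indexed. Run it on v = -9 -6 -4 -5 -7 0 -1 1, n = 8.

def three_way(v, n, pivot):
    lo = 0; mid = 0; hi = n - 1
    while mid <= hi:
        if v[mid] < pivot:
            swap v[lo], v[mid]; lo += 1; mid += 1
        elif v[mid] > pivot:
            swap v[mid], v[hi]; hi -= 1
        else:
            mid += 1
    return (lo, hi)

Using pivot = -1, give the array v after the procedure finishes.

pivot = -1; lo=0, mid=0, hi=7
v[mid]=-9<-1: swap v[0],v[0]; lo=1,mid=1 → -9 -6 -4 -5 -7 0 -1 1
v[mid]=-6<-1: swap v[1],v[1]; lo=2,mid=2 → -9 -6 -4 -5 -7 0 -1 1
v[mid]=-4<-1: swap v[2],v[2]; lo=3,mid=3 → -9 -6 -4 -5 -7 0 -1 1
v[mid]=-5<-1: swap v[3],v[3]; lo=4,mid=4 → -9 -6 -4 -5 -7 0 -1 1
v[mid]=-7<-1: swap v[4],v[4]; lo=5,mid=5 → -9 -6 -4 -5 -7 0 -1 1
v[mid]=0>-1: swap v[5],v[7]; hi=6 → -9 -6 -4 -5 -7 1 -1 0
v[mid]=1>-1: swap v[5],v[6]; hi=5 → -9 -6 -4 -5 -7 -1 1 0
v[mid]=-1=-1: mid=6
end: lo=5, hi=5; v = -9 -6 -4 -5 -7 -1 1 0

-9 -6 -4 -5 -7 -1 1 0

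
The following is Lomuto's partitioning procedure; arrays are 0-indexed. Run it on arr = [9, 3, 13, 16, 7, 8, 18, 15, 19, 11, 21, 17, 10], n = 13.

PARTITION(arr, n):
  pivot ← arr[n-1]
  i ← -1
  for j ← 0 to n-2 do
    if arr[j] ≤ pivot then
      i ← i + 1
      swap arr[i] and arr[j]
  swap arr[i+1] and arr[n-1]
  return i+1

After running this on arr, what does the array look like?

pivot = arr[12] = 10; i = -1
j=0: arr[0]=9 ≤ 10 → i=0, swap arr[0],arr[0] (no change) → [9, 3, 13, 16, 7, 8, 18, 15, 19, 11, 21, 17, 10]
j=1: arr[1]=3 ≤ 10 → i=1, swap arr[1],arr[1] (no change) → [9, 3, 13, 16, 7, 8, 18, 15, 19, 11, 21, 17, 10]
j=2: arr[2]=13 > 10 → no swap
j=3: arr[3]=16 > 10 → no swap
j=4: arr[4]=7 ≤ 10 → i=2, swap arr[2],arr[4] → [9, 3, 7, 16, 13, 8, 18, 15, 19, 11, 21, 17, 10]
j=5: arr[5]=8 ≤ 10 → i=3, swap arr[3],arr[5] → [9, 3, 7, 8, 13, 16, 18, 15, 19, 11, 21, 17, 10]
j=6: arr[6]=18 > 10 → no swap
j=7: arr[7]=15 > 10 → no swap
j=8: arr[8]=19 > 10 → no swap
j=9: arr[9]=11 > 10 → no swap
j=10: arr[10]=21 > 10 → no swap
j=11: arr[11]=17 > 10 → no swap
final swap arr[4],arr[12] → [9, 3, 7, 8, 10, 16, 18, 15, 19, 11, 21, 17, 13]; return 4

[9, 3, 7, 8, 10, 16, 18, 15, 19, 11, 21, 17, 13]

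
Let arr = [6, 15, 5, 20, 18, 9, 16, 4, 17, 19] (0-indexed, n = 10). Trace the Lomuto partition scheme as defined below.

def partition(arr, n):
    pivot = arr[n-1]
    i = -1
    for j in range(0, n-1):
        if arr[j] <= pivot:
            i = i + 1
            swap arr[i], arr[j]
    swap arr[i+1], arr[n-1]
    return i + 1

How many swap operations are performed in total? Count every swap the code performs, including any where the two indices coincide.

pivot = arr[9] = 19; i = -1
j=0: arr[0]=6 ≤ 19 → i=0, swap arr[0],arr[0] (no change) → [6, 15, 5, 20, 18, 9, 16, 4, 17, 19]
j=1: arr[1]=15 ≤ 19 → i=1, swap arr[1],arr[1] (no change) → [6, 15, 5, 20, 18, 9, 16, 4, 17, 19]
j=2: arr[2]=5 ≤ 19 → i=2, swap arr[2],arr[2] (no change) → [6, 15, 5, 20, 18, 9, 16, 4, 17, 19]
j=3: arr[3]=20 > 19 → no swap
j=4: arr[4]=18 ≤ 19 → i=3, swap arr[3],arr[4] → [6, 15, 5, 18, 20, 9, 16, 4, 17, 19]
j=5: arr[5]=9 ≤ 19 → i=4, swap arr[4],arr[5] → [6, 15, 5, 18, 9, 20, 16, 4, 17, 19]
j=6: arr[6]=16 ≤ 19 → i=5, swap arr[5],arr[6] → [6, 15, 5, 18, 9, 16, 20, 4, 17, 19]
j=7: arr[7]=4 ≤ 19 → i=6, swap arr[6],arr[7] → [6, 15, 5, 18, 9, 16, 4, 20, 17, 19]
j=8: arr[8]=17 ≤ 19 → i=7, swap arr[7],arr[8] → [6, 15, 5, 18, 9, 16, 4, 17, 20, 19]
final swap arr[8],arr[9] → [6, 15, 5, 18, 9, 16, 4, 17, 19, 20]; return 8

9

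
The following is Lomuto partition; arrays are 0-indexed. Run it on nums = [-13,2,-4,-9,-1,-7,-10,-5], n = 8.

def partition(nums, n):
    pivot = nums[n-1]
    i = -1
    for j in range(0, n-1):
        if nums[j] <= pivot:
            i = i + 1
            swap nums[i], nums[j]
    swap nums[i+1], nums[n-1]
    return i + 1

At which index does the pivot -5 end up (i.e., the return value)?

pivot = nums[7] = -5; i = -1
j=0: nums[0]=-13 ≤ -5 → i=0, swap nums[0],nums[0] (no change) → [-13,2,-4,-9,-1,-7,-10,-5]
j=1: nums[1]=2 > -5 → no swap
j=2: nums[2]=-4 > -5 → no swap
j=3: nums[3]=-9 ≤ -5 → i=1, swap nums[1],nums[3] → [-13,-9,-4,2,-1,-7,-10,-5]
j=4: nums[4]=-1 > -5 → no swap
j=5: nums[5]=-7 ≤ -5 → i=2, swap nums[2],nums[5] → [-13,-9,-7,2,-1,-4,-10,-5]
j=6: nums[6]=-10 ≤ -5 → i=3, swap nums[3],nums[6] → [-13,-9,-7,-10,-1,-4,2,-5]
final swap nums[4],nums[7] → [-13,-9,-7,-10,-5,-4,2,-1]; return 4

4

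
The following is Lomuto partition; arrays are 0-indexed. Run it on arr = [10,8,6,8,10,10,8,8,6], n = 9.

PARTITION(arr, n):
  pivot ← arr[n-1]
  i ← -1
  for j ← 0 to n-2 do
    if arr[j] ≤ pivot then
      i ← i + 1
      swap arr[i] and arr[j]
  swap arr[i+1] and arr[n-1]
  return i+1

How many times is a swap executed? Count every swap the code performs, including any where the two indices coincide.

2

pivot=6, i=-1
j=0: 10>6, skip
j=1: 8>6, skip
j=2: 6≤6, i=0, swap(0,2) ⇒ [6,8,10,8,10,10,8,8,6]
j=3: 8>6, skip
j=4: 10>6, skip
j=5: 10>6, skip
j=6: 8>6, skip
j=7: 8>6, skip
swap(1,8) ⇒ [6,6,10,8,10,10,8,8,8]; return 1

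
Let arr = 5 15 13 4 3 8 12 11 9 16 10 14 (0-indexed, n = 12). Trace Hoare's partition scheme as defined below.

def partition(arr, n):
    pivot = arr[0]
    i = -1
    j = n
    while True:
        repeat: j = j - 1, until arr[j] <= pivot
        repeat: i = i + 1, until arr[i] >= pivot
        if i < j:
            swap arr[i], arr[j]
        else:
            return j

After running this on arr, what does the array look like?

3 4 13 15 5 8 12 11 9 16 10 14

pivot = arr[0] = 5; i = -1, j = 12
j→4 (arr[4]=3≤5), i→0 (arr[0]=5≥5); i<j, swap → 3 15 13 4 5 8 12 11 9 16 10 14
j→3 (arr[3]=4≤5), i→1 (arr[1]=15≥5); i<j, swap → 3 4 13 15 5 8 12 11 9 16 10 14
j→1, i→2; i≥j, return j=1. arr = 3 4 13 15 5 8 12 11 9 16 10 14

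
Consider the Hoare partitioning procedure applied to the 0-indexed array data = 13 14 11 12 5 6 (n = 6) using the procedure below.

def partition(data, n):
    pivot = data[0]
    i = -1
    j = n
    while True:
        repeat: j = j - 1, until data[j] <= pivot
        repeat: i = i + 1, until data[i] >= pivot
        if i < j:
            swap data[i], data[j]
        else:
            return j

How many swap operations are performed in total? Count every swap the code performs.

2

pivot = data[0] = 13; i = -1, j = 6
j→5 (data[5]=6≤13), i→0 (data[0]=13≥13); i<j, swap → 6 14 11 12 5 13
j→4 (data[4]=5≤13), i→1 (data[1]=14≥13); i<j, swap → 6 5 11 12 14 13
j→3, i→4; i≥j, return j=3. data = 6 5 11 12 14 13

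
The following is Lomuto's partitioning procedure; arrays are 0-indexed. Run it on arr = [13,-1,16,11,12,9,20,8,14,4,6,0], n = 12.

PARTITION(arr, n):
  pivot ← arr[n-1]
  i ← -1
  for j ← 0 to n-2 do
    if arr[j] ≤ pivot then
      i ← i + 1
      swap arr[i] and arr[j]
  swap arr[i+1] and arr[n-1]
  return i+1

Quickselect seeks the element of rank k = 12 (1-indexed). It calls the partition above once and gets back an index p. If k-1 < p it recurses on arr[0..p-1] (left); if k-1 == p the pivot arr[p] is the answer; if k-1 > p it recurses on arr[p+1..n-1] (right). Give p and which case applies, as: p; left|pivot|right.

pivot=0, i=-1
j=0: 13>0, skip
j=1: -1≤0, i=0, swap(0,1) ⇒ [-1,13,16,11,12,9,20,8,14,4,6,0]
j=2: 16>0, skip
j=3: 11>0, skip
j=4: 12>0, skip
j=5: 9>0, skip
j=6: 20>0, skip
j=7: 8>0, skip
j=8: 14>0, skip
j=9: 4>0, skip
j=10: 6>0, skip
swap(1,11) ⇒ [-1,0,16,11,12,9,20,8,14,4,6,13]; return 1
p = 1; k-1 = 11 > 1 ⇒ right

1; right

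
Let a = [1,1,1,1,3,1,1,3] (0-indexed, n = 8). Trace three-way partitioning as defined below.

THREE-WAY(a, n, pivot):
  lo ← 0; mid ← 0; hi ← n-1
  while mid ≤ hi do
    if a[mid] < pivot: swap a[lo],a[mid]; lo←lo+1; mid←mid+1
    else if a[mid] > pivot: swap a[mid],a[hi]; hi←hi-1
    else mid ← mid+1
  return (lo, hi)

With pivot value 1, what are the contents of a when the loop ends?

[1,1,1,1,1,1,3,3]

lo=0 mid=0 hi=7
1=1: mid=1
1=1: mid=2
1=1: mid=3
1=1: mid=4
3>1: swap(4,7), hi=6 ⇒ [1,1,1,1,3,1,1,3]
3>1: swap(4,6), hi=5 ⇒ [1,1,1,1,1,1,3,3]
1=1: mid=5
1=1: mid=6
done. lo=0 hi=5; a=[1,1,1,1,1,1,3,3]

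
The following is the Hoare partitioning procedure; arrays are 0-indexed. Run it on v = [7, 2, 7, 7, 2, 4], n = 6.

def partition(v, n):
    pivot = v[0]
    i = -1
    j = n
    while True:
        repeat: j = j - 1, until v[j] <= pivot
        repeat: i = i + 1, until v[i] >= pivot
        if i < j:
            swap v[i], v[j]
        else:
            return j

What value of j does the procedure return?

3

pivot = v[0] = 7; i = -1, j = 6
j→5 (v[5]=4≤7), i→0 (v[0]=7≥7); i<j, swap → [4, 2, 7, 7, 2, 7]
j→4 (v[4]=2≤7), i→2 (v[2]=7≥7); i<j, swap → [4, 2, 2, 7, 7, 7]
j→3, i→3; i≥j, return j=3. v = [4, 2, 2, 7, 7, 7]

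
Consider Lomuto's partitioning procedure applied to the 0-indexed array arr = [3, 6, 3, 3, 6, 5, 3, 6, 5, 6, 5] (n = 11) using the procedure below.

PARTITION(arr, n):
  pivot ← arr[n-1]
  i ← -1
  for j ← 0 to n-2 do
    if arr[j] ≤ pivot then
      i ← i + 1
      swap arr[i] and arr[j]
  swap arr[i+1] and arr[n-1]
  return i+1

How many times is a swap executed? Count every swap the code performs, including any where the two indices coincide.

pivot = arr[10] = 5; i = -1
j=0: arr[0]=3 ≤ 5 → i=0, swap arr[0],arr[0] (no change) → [3, 6, 3, 3, 6, 5, 3, 6, 5, 6, 5]
j=1: arr[1]=6 > 5 → no swap
j=2: arr[2]=3 ≤ 5 → i=1, swap arr[1],arr[2] → [3, 3, 6, 3, 6, 5, 3, 6, 5, 6, 5]
j=3: arr[3]=3 ≤ 5 → i=2, swap arr[2],arr[3] → [3, 3, 3, 6, 6, 5, 3, 6, 5, 6, 5]
j=4: arr[4]=6 > 5 → no swap
j=5: arr[5]=5 ≤ 5 → i=3, swap arr[3],arr[5] → [3, 3, 3, 5, 6, 6, 3, 6, 5, 6, 5]
j=6: arr[6]=3 ≤ 5 → i=4, swap arr[4],arr[6] → [3, 3, 3, 5, 3, 6, 6, 6, 5, 6, 5]
j=7: arr[7]=6 > 5 → no swap
j=8: arr[8]=5 ≤ 5 → i=5, swap arr[5],arr[8] → [3, 3, 3, 5, 3, 5, 6, 6, 6, 6, 5]
j=9: arr[9]=6 > 5 → no swap
final swap arr[6],arr[10] → [3, 3, 3, 5, 3, 5, 5, 6, 6, 6, 6]; return 6

7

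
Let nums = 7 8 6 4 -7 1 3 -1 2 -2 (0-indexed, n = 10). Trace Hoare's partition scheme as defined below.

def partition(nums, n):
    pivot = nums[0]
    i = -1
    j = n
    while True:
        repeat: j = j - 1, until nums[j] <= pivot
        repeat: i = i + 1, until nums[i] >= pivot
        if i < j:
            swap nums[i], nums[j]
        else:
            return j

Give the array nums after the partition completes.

-2 2 6 4 -7 1 3 -1 8 7

pivot=7
j stops at 9 (-2), i stops at 0 (7); swap ⇒ -2 8 6 4 -7 1 3 -1 2 7
j stops at 8 (2), i stops at 1 (8); swap ⇒ -2 2 6 4 -7 1 3 -1 8 7
j stops at 7, i stops at 8; i≥j ⇒ return 7. nums=-2 2 6 4 -7 1 3 -1 8 7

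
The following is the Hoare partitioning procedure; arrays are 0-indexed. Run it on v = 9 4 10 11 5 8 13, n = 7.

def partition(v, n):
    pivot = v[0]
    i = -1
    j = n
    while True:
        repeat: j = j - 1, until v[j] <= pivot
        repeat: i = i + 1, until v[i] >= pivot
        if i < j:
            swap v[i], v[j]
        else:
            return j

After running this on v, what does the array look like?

8 4 5 11 10 9 13

pivot = v[0] = 9; i = -1, j = 7
j→5 (v[5]=8≤9), i→0 (v[0]=9≥9); i<j, swap → 8 4 10 11 5 9 13
j→4 (v[4]=5≤9), i→2 (v[2]=10≥9); i<j, swap → 8 4 5 11 10 9 13
j→2, i→3; i≥j, return j=2. v = 8 4 5 11 10 9 13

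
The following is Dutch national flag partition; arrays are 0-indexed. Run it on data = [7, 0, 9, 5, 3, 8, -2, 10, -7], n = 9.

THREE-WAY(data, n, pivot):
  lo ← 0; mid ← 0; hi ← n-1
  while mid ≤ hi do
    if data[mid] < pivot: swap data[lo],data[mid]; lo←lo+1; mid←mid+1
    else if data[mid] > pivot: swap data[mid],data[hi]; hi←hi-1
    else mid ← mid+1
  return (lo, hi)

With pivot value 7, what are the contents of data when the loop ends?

pivot = 7; lo=0, mid=0, hi=8
data[mid]=7=7: mid=1
data[mid]=0<7: swap data[0],data[1]; lo=1,mid=2 → [0, 7, 9, 5, 3, 8, -2, 10, -7]
data[mid]=9>7: swap data[2],data[8]; hi=7 → [0, 7, -7, 5, 3, 8, -2, 10, 9]
data[mid]=-7<7: swap data[1],data[2]; lo=2,mid=3 → [0, -7, 7, 5, 3, 8, -2, 10, 9]
data[mid]=5<7: swap data[2],data[3]; lo=3,mid=4 → [0, -7, 5, 7, 3, 8, -2, 10, 9]
data[mid]=3<7: swap data[3],data[4]; lo=4,mid=5 → [0, -7, 5, 3, 7, 8, -2, 10, 9]
data[mid]=8>7: swap data[5],data[7]; hi=6 → [0, -7, 5, 3, 7, 10, -2, 8, 9]
data[mid]=10>7: swap data[5],data[6]; hi=5 → [0, -7, 5, 3, 7, -2, 10, 8, 9]
data[mid]=-2<7: swap data[4],data[5]; lo=5,mid=6 → [0, -7, 5, 3, -2, 7, 10, 8, 9]
end: lo=5, hi=5; data = [0, -7, 5, 3, -2, 7, 10, 8, 9]

[0, -7, 5, 3, -2, 7, 10, 8, 9]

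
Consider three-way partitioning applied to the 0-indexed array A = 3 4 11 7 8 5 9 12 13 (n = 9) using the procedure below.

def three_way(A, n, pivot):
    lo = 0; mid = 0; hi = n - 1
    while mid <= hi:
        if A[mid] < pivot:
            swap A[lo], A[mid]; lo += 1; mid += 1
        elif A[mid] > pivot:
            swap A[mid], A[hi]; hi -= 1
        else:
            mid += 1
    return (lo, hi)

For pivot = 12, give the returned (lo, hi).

lo=0 mid=0 hi=8
3<12: swap(0,0), lo=1 mid=1 ⇒ 3 4 11 7 8 5 9 12 13
4<12: swap(1,1), lo=2 mid=2 ⇒ 3 4 11 7 8 5 9 12 13
11<12: swap(2,2), lo=3 mid=3 ⇒ 3 4 11 7 8 5 9 12 13
7<12: swap(3,3), lo=4 mid=4 ⇒ 3 4 11 7 8 5 9 12 13
8<12: swap(4,4), lo=5 mid=5 ⇒ 3 4 11 7 8 5 9 12 13
5<12: swap(5,5), lo=6 mid=6 ⇒ 3 4 11 7 8 5 9 12 13
9<12: swap(6,6), lo=7 mid=7 ⇒ 3 4 11 7 8 5 9 12 13
12=12: mid=8
13>12: swap(8,8), hi=7 ⇒ 3 4 11 7 8 5 9 12 13
done. lo=7 hi=7; A=3 4 11 7 8 5 9 12 13

(7, 7)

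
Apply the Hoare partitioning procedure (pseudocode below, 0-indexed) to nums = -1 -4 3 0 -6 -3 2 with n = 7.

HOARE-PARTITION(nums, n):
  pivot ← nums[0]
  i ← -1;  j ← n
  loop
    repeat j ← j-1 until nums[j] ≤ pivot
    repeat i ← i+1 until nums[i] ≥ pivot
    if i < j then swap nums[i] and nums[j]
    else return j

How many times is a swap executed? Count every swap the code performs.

2

pivot = nums[0] = -1; i = -1, j = 7
j→5 (nums[5]=-3≤-1), i→0 (nums[0]=-1≥-1); i<j, swap → -3 -4 3 0 -6 -1 2
j→4 (nums[4]=-6≤-1), i→2 (nums[2]=3≥-1); i<j, swap → -3 -4 -6 0 3 -1 2
j→2, i→3; i≥j, return j=2. nums = -3 -4 -6 0 3 -1 2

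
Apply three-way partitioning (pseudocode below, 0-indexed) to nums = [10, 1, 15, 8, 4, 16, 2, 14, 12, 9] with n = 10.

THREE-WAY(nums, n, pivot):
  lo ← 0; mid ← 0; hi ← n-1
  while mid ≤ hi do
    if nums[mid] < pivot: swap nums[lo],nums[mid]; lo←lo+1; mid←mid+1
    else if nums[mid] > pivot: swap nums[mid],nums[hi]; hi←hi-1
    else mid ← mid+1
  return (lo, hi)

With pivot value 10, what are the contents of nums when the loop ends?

[1, 9, 8, 4, 2, 10, 14, 12, 16, 15]

pivot = 10; lo=0, mid=0, hi=9
nums[mid]=10=10: mid=1
nums[mid]=1<10: swap nums[0],nums[1]; lo=1,mid=2 → [1, 10, 15, 8, 4, 16, 2, 14, 12, 9]
nums[mid]=15>10: swap nums[2],nums[9]; hi=8 → [1, 10, 9, 8, 4, 16, 2, 14, 12, 15]
nums[mid]=9<10: swap nums[1],nums[2]; lo=2,mid=3 → [1, 9, 10, 8, 4, 16, 2, 14, 12, 15]
nums[mid]=8<10: swap nums[2],nums[3]; lo=3,mid=4 → [1, 9, 8, 10, 4, 16, 2, 14, 12, 15]
nums[mid]=4<10: swap nums[3],nums[4]; lo=4,mid=5 → [1, 9, 8, 4, 10, 16, 2, 14, 12, 15]
nums[mid]=16>10: swap nums[5],nums[8]; hi=7 → [1, 9, 8, 4, 10, 12, 2, 14, 16, 15]
nums[mid]=12>10: swap nums[5],nums[7]; hi=6 → [1, 9, 8, 4, 10, 14, 2, 12, 16, 15]
nums[mid]=14>10: swap nums[5],nums[6]; hi=5 → [1, 9, 8, 4, 10, 2, 14, 12, 16, 15]
nums[mid]=2<10: swap nums[4],nums[5]; lo=5,mid=6 → [1, 9, 8, 4, 2, 10, 14, 12, 16, 15]
end: lo=5, hi=5; nums = [1, 9, 8, 4, 2, 10, 14, 12, 16, 15]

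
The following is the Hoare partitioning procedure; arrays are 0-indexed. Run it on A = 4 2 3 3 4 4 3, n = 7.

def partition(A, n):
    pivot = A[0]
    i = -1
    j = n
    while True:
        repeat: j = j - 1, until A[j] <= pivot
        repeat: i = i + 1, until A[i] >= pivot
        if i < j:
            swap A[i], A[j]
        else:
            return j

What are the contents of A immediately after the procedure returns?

pivot = A[0] = 4; i = -1, j = 7
j→6 (A[6]=3≤4), i→0 (A[0]=4≥4); i<j, swap → 3 2 3 3 4 4 4
j→5 (A[5]=4≤4), i→4 (A[4]=4≥4); i<j, swap → 3 2 3 3 4 4 4
j→4, i→5; i≥j, return j=4. A = 3 2 3 3 4 4 4

3 2 3 3 4 4 4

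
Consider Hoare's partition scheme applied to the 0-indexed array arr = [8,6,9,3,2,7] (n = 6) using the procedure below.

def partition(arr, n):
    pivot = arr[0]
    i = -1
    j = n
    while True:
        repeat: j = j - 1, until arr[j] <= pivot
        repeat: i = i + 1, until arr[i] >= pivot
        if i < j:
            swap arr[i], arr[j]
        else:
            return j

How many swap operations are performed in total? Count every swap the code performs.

pivot=8
j stops at 5 (7), i stops at 0 (8); swap ⇒ [7,6,9,3,2,8]
j stops at 4 (2), i stops at 2 (9); swap ⇒ [7,6,2,3,9,8]
j stops at 3, i stops at 4; i≥j ⇒ return 3. arr=[7,6,2,3,9,8]

2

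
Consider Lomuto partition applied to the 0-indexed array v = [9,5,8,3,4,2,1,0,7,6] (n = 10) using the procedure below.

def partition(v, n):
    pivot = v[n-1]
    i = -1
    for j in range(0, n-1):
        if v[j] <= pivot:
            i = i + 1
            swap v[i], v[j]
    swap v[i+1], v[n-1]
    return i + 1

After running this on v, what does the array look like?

[5,3,4,2,1,0,6,9,7,8]

pivot=6, i=-1
j=0: 9>6, skip
j=1: 5≤6, i=0, swap(0,1) ⇒ [5,9,8,3,4,2,1,0,7,6]
j=2: 8>6, skip
j=3: 3≤6, i=1, swap(1,3) ⇒ [5,3,8,9,4,2,1,0,7,6]
j=4: 4≤6, i=2, swap(2,4) ⇒ [5,3,4,9,8,2,1,0,7,6]
j=5: 2≤6, i=3, swap(3,5) ⇒ [5,3,4,2,8,9,1,0,7,6]
j=6: 1≤6, i=4, swap(4,6) ⇒ [5,3,4,2,1,9,8,0,7,6]
j=7: 0≤6, i=5, swap(5,7) ⇒ [5,3,4,2,1,0,8,9,7,6]
j=8: 7>6, skip
swap(6,9) ⇒ [5,3,4,2,1,0,6,9,7,8]; return 6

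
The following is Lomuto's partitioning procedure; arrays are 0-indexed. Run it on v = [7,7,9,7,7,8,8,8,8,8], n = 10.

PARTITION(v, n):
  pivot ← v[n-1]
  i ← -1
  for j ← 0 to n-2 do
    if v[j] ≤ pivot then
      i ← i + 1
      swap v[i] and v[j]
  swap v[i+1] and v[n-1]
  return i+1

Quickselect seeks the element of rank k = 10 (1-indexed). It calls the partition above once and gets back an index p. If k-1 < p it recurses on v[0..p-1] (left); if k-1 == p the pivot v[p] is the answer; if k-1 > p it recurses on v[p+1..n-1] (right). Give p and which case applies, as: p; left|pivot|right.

8; right

pivot = v[9] = 8; i = -1
j=0: v[0]=7 ≤ 8 → i=0, swap v[0],v[0] (no change) → [7,7,9,7,7,8,8,8,8,8]
j=1: v[1]=7 ≤ 8 → i=1, swap v[1],v[1] (no change) → [7,7,9,7,7,8,8,8,8,8]
j=2: v[2]=9 > 8 → no swap
j=3: v[3]=7 ≤ 8 → i=2, swap v[2],v[3] → [7,7,7,9,7,8,8,8,8,8]
j=4: v[4]=7 ≤ 8 → i=3, swap v[3],v[4] → [7,7,7,7,9,8,8,8,8,8]
j=5: v[5]=8 ≤ 8 → i=4, swap v[4],v[5] → [7,7,7,7,8,9,8,8,8,8]
j=6: v[6]=8 ≤ 8 → i=5, swap v[5],v[6] → [7,7,7,7,8,8,9,8,8,8]
j=7: v[7]=8 ≤ 8 → i=6, swap v[6],v[7] → [7,7,7,7,8,8,8,9,8,8]
j=8: v[8]=8 ≤ 8 → i=7, swap v[7],v[8] → [7,7,7,7,8,8,8,8,9,8]
final swap v[8],v[9] → [7,7,7,7,8,8,8,8,8,9]; return 8
p = 8; k-1 = 9 > 8 ⇒ right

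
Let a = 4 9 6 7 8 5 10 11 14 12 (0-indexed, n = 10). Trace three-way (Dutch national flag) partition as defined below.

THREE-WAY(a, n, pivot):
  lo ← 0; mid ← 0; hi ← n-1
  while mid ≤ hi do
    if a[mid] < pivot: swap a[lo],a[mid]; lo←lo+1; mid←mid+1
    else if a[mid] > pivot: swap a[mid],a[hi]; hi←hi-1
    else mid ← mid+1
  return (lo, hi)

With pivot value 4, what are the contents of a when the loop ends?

pivot = 4; lo=0, mid=0, hi=9
a[mid]=4=4: mid=1
a[mid]=9>4: swap a[1],a[9]; hi=8 → 4 12 6 7 8 5 10 11 14 9
a[mid]=12>4: swap a[1],a[8]; hi=7 → 4 14 6 7 8 5 10 11 12 9
a[mid]=14>4: swap a[1],a[7]; hi=6 → 4 11 6 7 8 5 10 14 12 9
a[mid]=11>4: swap a[1],a[6]; hi=5 → 4 10 6 7 8 5 11 14 12 9
a[mid]=10>4: swap a[1],a[5]; hi=4 → 4 5 6 7 8 10 11 14 12 9
a[mid]=5>4: swap a[1],a[4]; hi=3 → 4 8 6 7 5 10 11 14 12 9
a[mid]=8>4: swap a[1],a[3]; hi=2 → 4 7 6 8 5 10 11 14 12 9
a[mid]=7>4: swap a[1],a[2]; hi=1 → 4 6 7 8 5 10 11 14 12 9
a[mid]=6>4: swap a[1],a[1]; hi=0 → 4 6 7 8 5 10 11 14 12 9
end: lo=0, hi=0; a = 4 6 7 8 5 10 11 14 12 9

4 6 7 8 5 10 11 14 12 9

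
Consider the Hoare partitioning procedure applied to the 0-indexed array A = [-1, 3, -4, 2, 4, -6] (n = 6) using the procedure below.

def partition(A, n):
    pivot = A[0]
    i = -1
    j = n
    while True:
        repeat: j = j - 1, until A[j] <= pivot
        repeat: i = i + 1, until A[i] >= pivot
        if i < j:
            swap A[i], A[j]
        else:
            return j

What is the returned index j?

1

pivot=-1
j stops at 5 (-6), i stops at 0 (-1); swap ⇒ [-6, 3, -4, 2, 4, -1]
j stops at 2 (-4), i stops at 1 (3); swap ⇒ [-6, -4, 3, 2, 4, -1]
j stops at 1, i stops at 2; i≥j ⇒ return 1. A=[-6, -4, 3, 2, 4, -1]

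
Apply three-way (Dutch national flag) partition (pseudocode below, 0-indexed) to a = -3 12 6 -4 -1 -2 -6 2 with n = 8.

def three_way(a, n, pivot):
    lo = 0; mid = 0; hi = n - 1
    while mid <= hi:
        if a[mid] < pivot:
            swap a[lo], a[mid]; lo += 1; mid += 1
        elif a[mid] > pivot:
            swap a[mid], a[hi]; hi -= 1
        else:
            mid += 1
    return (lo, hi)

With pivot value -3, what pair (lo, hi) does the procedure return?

(2, 2)

pivot = -3; lo=0, mid=0, hi=7
a[mid]=-3=-3: mid=1
a[mid]=12>-3: swap a[1],a[7]; hi=6 → -3 2 6 -4 -1 -2 -6 12
a[mid]=2>-3: swap a[1],a[6]; hi=5 → -3 -6 6 -4 -1 -2 2 12
a[mid]=-6<-3: swap a[0],a[1]; lo=1,mid=2 → -6 -3 6 -4 -1 -2 2 12
a[mid]=6>-3: swap a[2],a[5]; hi=4 → -6 -3 -2 -4 -1 6 2 12
a[mid]=-2>-3: swap a[2],a[4]; hi=3 → -6 -3 -1 -4 -2 6 2 12
a[mid]=-1>-3: swap a[2],a[3]; hi=2 → -6 -3 -4 -1 -2 6 2 12
a[mid]=-4<-3: swap a[1],a[2]; lo=2,mid=3 → -6 -4 -3 -1 -2 6 2 12
end: lo=2, hi=2; a = -6 -4 -3 -1 -2 6 2 12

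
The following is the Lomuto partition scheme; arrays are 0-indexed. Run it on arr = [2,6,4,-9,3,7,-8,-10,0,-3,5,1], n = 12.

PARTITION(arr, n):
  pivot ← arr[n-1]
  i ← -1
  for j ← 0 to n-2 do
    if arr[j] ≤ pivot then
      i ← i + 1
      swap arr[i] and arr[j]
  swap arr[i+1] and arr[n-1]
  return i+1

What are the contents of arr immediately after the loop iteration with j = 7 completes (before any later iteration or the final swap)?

[-9,-8,-10,2,3,7,6,4,0,-3,5,1]

pivot=1, i=-1
j=0: 2>1, skip
j=1: 6>1, skip
j=2: 4>1, skip
j=3: -9≤1, i=0, swap(0,3) ⇒ [-9,6,4,2,3,7,-8,-10,0,-3,5,1]
j=4: 3>1, skip
j=5: 7>1, skip
j=6: -8≤1, i=1, swap(1,6) ⇒ [-9,-8,4,2,3,7,6,-10,0,-3,5,1]
j=7: -10≤1, i=2, swap(2,7) ⇒ [-9,-8,-10,2,3,7,6,4,0,-3,5,1]
(after j=7) arr = [-9,-8,-10,2,3,7,6,4,0,-3,5,1]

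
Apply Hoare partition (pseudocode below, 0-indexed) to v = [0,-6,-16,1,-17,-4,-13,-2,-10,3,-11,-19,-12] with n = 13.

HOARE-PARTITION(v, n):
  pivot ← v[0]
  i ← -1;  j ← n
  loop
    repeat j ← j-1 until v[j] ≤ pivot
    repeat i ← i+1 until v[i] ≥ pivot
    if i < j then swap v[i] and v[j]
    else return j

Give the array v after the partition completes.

[-12,-6,-16,-19,-17,-4,-13,-2,-10,-11,3,1,0]

pivot=0
j stops at 12 (-12), i stops at 0 (0); swap ⇒ [-12,-6,-16,1,-17,-4,-13,-2,-10,3,-11,-19,0]
j stops at 11 (-19), i stops at 3 (1); swap ⇒ [-12,-6,-16,-19,-17,-4,-13,-2,-10,3,-11,1,0]
j stops at 10 (-11), i stops at 9 (3); swap ⇒ [-12,-6,-16,-19,-17,-4,-13,-2,-10,-11,3,1,0]
j stops at 9, i stops at 10; i≥j ⇒ return 9. v=[-12,-6,-16,-19,-17,-4,-13,-2,-10,-11,3,1,0]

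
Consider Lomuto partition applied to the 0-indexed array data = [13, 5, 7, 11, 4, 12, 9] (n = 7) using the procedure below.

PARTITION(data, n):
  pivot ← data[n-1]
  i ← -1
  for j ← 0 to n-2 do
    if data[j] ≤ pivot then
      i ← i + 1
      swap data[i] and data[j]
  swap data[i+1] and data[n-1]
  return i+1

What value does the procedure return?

pivot=9, i=-1
j=0: 13>9, skip
j=1: 5≤9, i=0, swap(0,1) ⇒ [5, 13, 7, 11, 4, 12, 9]
j=2: 7≤9, i=1, swap(1,2) ⇒ [5, 7, 13, 11, 4, 12, 9]
j=3: 11>9, skip
j=4: 4≤9, i=2, swap(2,4) ⇒ [5, 7, 4, 11, 13, 12, 9]
j=5: 12>9, skip
swap(3,6) ⇒ [5, 7, 4, 9, 13, 12, 11]; return 3

3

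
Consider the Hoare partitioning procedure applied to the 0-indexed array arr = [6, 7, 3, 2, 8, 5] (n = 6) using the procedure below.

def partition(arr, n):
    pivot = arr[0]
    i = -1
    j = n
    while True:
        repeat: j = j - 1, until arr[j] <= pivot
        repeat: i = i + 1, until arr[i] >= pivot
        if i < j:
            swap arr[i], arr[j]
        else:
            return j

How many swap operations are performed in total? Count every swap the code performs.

pivot = arr[0] = 6; i = -1, j = 6
j→5 (arr[5]=5≤6), i→0 (arr[0]=6≥6); i<j, swap → [5, 7, 3, 2, 8, 6]
j→3 (arr[3]=2≤6), i→1 (arr[1]=7≥6); i<j, swap → [5, 2, 3, 7, 8, 6]
j→2, i→3; i≥j, return j=2. arr = [5, 2, 3, 7, 8, 6]

2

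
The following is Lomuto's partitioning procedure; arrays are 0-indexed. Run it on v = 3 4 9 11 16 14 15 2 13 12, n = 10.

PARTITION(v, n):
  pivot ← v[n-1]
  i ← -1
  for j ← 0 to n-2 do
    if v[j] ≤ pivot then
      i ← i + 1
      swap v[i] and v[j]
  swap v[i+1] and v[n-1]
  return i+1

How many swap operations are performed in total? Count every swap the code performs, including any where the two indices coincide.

pivot=12, i=-1
j=0: 3≤12, i=0, swap(0,0) ⇒ 3 4 9 11 16 14 15 2 13 12
j=1: 4≤12, i=1, swap(1,1) ⇒ 3 4 9 11 16 14 15 2 13 12
j=2: 9≤12, i=2, swap(2,2) ⇒ 3 4 9 11 16 14 15 2 13 12
j=3: 11≤12, i=3, swap(3,3) ⇒ 3 4 9 11 16 14 15 2 13 12
j=4: 16>12, skip
j=5: 14>12, skip
j=6: 15>12, skip
j=7: 2≤12, i=4, swap(4,7) ⇒ 3 4 9 11 2 14 15 16 13 12
j=8: 13>12, skip
swap(5,9) ⇒ 3 4 9 11 2 12 15 16 13 14; return 5

6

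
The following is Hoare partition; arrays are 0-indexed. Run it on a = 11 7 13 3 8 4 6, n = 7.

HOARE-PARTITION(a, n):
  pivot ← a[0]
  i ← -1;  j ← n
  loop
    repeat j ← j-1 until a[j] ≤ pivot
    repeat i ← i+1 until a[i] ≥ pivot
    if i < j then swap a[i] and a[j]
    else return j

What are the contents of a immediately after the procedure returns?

6 7 4 3 8 13 11

pivot = a[0] = 11; i = -1, j = 7
j→6 (a[6]=6≤11), i→0 (a[0]=11≥11); i<j, swap → 6 7 13 3 8 4 11
j→5 (a[5]=4≤11), i→2 (a[2]=13≥11); i<j, swap → 6 7 4 3 8 13 11
j→4, i→5; i≥j, return j=4. a = 6 7 4 3 8 13 11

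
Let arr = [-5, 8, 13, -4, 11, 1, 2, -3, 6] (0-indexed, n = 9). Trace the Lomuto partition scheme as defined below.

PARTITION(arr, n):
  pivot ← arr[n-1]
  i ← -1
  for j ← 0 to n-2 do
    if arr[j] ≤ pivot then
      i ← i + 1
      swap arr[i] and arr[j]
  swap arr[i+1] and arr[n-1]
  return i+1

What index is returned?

pivot = arr[8] = 6; i = -1
j=0: arr[0]=-5 ≤ 6 → i=0, swap arr[0],arr[0] (no change) → [-5, 8, 13, -4, 11, 1, 2, -3, 6]
j=1: arr[1]=8 > 6 → no swap
j=2: arr[2]=13 > 6 → no swap
j=3: arr[3]=-4 ≤ 6 → i=1, swap arr[1],arr[3] → [-5, -4, 13, 8, 11, 1, 2, -3, 6]
j=4: arr[4]=11 > 6 → no swap
j=5: arr[5]=1 ≤ 6 → i=2, swap arr[2],arr[5] → [-5, -4, 1, 8, 11, 13, 2, -3, 6]
j=6: arr[6]=2 ≤ 6 → i=3, swap arr[3],arr[6] → [-5, -4, 1, 2, 11, 13, 8, -3, 6]
j=7: arr[7]=-3 ≤ 6 → i=4, swap arr[4],arr[7] → [-5, -4, 1, 2, -3, 13, 8, 11, 6]
final swap arr[5],arr[8] → [-5, -4, 1, 2, -3, 6, 8, 11, 13]; return 5

5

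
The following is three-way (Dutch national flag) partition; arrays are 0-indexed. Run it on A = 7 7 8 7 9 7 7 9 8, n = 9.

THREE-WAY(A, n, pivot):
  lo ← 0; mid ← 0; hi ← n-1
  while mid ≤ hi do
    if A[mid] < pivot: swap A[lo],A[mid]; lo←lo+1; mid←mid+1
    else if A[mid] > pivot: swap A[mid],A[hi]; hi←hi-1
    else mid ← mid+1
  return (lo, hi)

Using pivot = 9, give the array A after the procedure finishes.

7 7 8 7 7 7 8 9 9

lo=0 mid=0 hi=8
7<9: swap(0,0), lo=1 mid=1 ⇒ 7 7 8 7 9 7 7 9 8
7<9: swap(1,1), lo=2 mid=2 ⇒ 7 7 8 7 9 7 7 9 8
8<9: swap(2,2), lo=3 mid=3 ⇒ 7 7 8 7 9 7 7 9 8
7<9: swap(3,3), lo=4 mid=4 ⇒ 7 7 8 7 9 7 7 9 8
9=9: mid=5
7<9: swap(4,5), lo=5 mid=6 ⇒ 7 7 8 7 7 9 7 9 8
7<9: swap(5,6), lo=6 mid=7 ⇒ 7 7 8 7 7 7 9 9 8
9=9: mid=8
8<9: swap(6,8), lo=7 mid=9 ⇒ 7 7 8 7 7 7 8 9 9
done. lo=7 hi=8; A=7 7 8 7 7 7 8 9 9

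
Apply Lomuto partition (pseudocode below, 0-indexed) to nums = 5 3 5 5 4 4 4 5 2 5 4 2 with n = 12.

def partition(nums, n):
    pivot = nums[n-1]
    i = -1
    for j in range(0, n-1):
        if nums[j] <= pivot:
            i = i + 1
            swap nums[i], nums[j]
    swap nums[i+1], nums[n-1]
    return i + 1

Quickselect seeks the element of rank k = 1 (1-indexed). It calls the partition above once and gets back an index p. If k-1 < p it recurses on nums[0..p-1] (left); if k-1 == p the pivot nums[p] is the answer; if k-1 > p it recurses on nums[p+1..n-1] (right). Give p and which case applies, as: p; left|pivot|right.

1; left

pivot = nums[11] = 2; i = -1
j=0: nums[0]=5 > 2 → no swap
j=1: nums[1]=3 > 2 → no swap
j=2: nums[2]=5 > 2 → no swap
j=3: nums[3]=5 > 2 → no swap
j=4: nums[4]=4 > 2 → no swap
j=5: nums[5]=4 > 2 → no swap
j=6: nums[6]=4 > 2 → no swap
j=7: nums[7]=5 > 2 → no swap
j=8: nums[8]=2 ≤ 2 → i=0, swap nums[0],nums[8] → 2 3 5 5 4 4 4 5 5 5 4 2
j=9: nums[9]=5 > 2 → no swap
j=10: nums[10]=4 > 2 → no swap
final swap nums[1],nums[11] → 2 2 5 5 4 4 4 5 5 5 4 3; return 1
p = 1; k-1 = 0 < 1 ⇒ left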